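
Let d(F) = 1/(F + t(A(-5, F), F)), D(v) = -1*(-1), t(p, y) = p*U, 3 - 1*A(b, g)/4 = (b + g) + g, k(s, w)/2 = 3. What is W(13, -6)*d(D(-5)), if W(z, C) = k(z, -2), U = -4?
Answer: -6/95 ≈ -0.063158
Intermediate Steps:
k(s, w) = 6 (k(s, w) = 2*3 = 6)
W(z, C) = 6
A(b, g) = 12 - 8*g - 4*b (A(b, g) = 12 - 4*((b + g) + g) = 12 - 4*(b + 2*g) = 12 + (-8*g - 4*b) = 12 - 8*g - 4*b)
t(p, y) = -4*p (t(p, y) = p*(-4) = -4*p)
D(v) = 1
d(F) = 1/(-128 + 33*F) (d(F) = 1/(F - 4*(12 - 8*F - 4*(-5))) = 1/(F - 4*(12 - 8*F + 20)) = 1/(F - 4*(32 - 8*F)) = 1/(F + (-128 + 32*F)) = 1/(-128 + 33*F))
W(13, -6)*d(D(-5)) = 6/(-128 + 33*1) = 6/(-128 + 33) = 6/(-95) = 6*(-1/95) = -6/95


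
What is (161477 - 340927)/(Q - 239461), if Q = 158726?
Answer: 35890/16147 ≈ 2.2227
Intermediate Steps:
(161477 - 340927)/(Q - 239461) = (161477 - 340927)/(158726 - 239461) = -179450/(-80735) = -179450*(-1/80735) = 35890/16147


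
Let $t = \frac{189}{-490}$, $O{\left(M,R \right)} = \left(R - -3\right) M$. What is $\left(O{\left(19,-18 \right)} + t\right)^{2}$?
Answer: $\frac{399080529}{4900} \approx 81445.0$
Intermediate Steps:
$O{\left(M,R \right)} = M \left(3 + R\right)$ ($O{\left(M,R \right)} = \left(R + 3\right) M = \left(3 + R\right) M = M \left(3 + R\right)$)
$t = - \frac{27}{70}$ ($t = 189 \left(- \frac{1}{490}\right) = - \frac{27}{70} \approx -0.38571$)
$\left(O{\left(19,-18 \right)} + t\right)^{2} = \left(19 \left(3 - 18\right) - \frac{27}{70}\right)^{2} = \left(19 \left(-15\right) - \frac{27}{70}\right)^{2} = \left(-285 - \frac{27}{70}\right)^{2} = \left(- \frac{19977}{70}\right)^{2} = \frac{399080529}{4900}$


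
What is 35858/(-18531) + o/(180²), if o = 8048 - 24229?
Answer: -162405479/66711600 ≈ -2.4344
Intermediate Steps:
o = -16181
35858/(-18531) + o/(180²) = 35858/(-18531) - 16181/(180²) = 35858*(-1/18531) - 16181/32400 = -35858/18531 - 16181*1/32400 = -35858/18531 - 16181/32400 = -162405479/66711600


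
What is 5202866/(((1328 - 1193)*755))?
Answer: 5202866/101925 ≈ 51.046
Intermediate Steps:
5202866/(((1328 - 1193)*755)) = 5202866/((135*755)) = 5202866/101925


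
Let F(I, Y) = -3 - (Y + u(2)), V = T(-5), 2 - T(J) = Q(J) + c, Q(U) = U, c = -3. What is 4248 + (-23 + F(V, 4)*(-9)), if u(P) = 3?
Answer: 4315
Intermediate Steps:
T(J) = 5 - J (T(J) = 2 - (J - 3) = 2 - (-3 + J) = 2 + (3 - J) = 5 - J)
V = 10 (V = 5 - 1*(-5) = 5 + 5 = 10)
F(I, Y) = -6 - Y (F(I, Y) = -3 - (Y + 3) = -3 - (3 + Y) = -3 + (-3 - Y) = -6 - Y)
4248 + (-23 + F(V, 4)*(-9)) = 4248 + (-23 + (-6 - 1*4)*(-9)) = 4248 + (-23 + (-6 - 4)*(-9)) = 4248 + (-23 - 10*(-9)) = 4248 + (-23 + 90) = 4248 + 67 = 4315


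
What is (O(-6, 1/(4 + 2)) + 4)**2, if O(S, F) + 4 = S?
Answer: 36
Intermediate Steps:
O(S, F) = -4 + S
(O(-6, 1/(4 + 2)) + 4)**2 = ((-4 - 6) + 4)**2 = (-10 + 4)**2 = (-6)**2 = 36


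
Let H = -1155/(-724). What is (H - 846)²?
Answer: 373747599801/524176 ≈ 7.1302e+5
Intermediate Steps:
H = 1155/724 (H = -1155*(-1/724) = 1155/724 ≈ 1.5953)
(H - 846)² = (1155/724 - 846)² = (-611349/724)² = 373747599801/524176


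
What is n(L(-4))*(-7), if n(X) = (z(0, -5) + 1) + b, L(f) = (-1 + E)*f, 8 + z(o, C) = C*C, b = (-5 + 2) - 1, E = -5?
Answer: -98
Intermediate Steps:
b = -4 (b = -3 - 1 = -4)
z(o, C) = -8 + C**2 (z(o, C) = -8 + C*C = -8 + C**2)
L(f) = -6*f (L(f) = (-1 - 5)*f = -6*f)
n(X) = 14 (n(X) = ((-8 + (-5)**2) + 1) - 4 = ((-8 + 25) + 1) - 4 = (17 + 1) - 4 = 18 - 4 = 14)
n(L(-4))*(-7) = 14*(-7) = -98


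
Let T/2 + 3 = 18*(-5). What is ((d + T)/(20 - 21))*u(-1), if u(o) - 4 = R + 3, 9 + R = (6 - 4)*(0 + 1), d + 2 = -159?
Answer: 0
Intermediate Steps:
d = -161 (d = -2 - 159 = -161)
T = -186 (T = -6 + 2*(18*(-5)) = -6 + 2*(-90) = -6 - 180 = -186)
R = -7 (R = -9 + (6 - 4)*(0 + 1) = -9 + 2*1 = -9 + 2 = -7)
u(o) = 0 (u(o) = 4 + (-7 + 3) = 4 - 4 = 0)
((d + T)/(20 - 21))*u(-1) = ((-161 - 186)/(20 - 21))*0 = -347/(-1)*0 = -347*(-1)*0 = 347*0 = 0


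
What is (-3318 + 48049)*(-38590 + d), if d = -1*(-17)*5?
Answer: -1722367155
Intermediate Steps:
d = 85 (d = 17*5 = 85)
(-3318 + 48049)*(-38590 + d) = (-3318 + 48049)*(-38590 + 85) = 44731*(-38505) = -1722367155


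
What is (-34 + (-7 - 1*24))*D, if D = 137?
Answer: -8905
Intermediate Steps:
(-34 + (-7 - 1*24))*D = (-34 + (-7 - 1*24))*137 = (-34 + (-7 - 24))*137 = (-34 - 31)*137 = -65*137 = -8905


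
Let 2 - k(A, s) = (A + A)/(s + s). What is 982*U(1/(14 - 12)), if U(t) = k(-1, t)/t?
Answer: 7856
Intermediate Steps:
k(A, s) = 2 - A/s (k(A, s) = 2 - (A + A)/(s + s) = 2 - 2*A/(2*s) = 2 - 2*A*1/(2*s) = 2 - A/s)
U(t) = (2 + 1/t)/t (U(t) = (2 - 1*(-1)/t)/t = (2 + 1/t)/t)
982*U(1/(14 - 12)) = 982*((1 + 2/(14 - 12))/(1/(14 - 12))**2) = 982*((1 + 2/2)/(1/2)**2) = 982*((1 + 2*(1/2))/2**(-2)) = 982*(4*(1 + 1)) = 982*(4*2) = 982*8 = 7856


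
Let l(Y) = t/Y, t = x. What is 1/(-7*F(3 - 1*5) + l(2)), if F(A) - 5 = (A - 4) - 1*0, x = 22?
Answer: 1/18 ≈ 0.055556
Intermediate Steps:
F(A) = 1 + A (F(A) = 5 + ((A - 4) - 1*0) = 5 + ((-4 + A) + 0) = 5 + (-4 + A) = 1 + A)
t = 22
l(Y) = 22/Y
1/(-7*F(3 - 1*5) + l(2)) = 1/(-7*(1 + (3 - 1*5)) + 22/2) = 1/(-7*(1 + (3 - 5)) + 22*(1/2)) = 1/(-7*(1 - 2) + 11) = 1/(-7*(-1) + 11) = 1/(7 + 11) = 1/18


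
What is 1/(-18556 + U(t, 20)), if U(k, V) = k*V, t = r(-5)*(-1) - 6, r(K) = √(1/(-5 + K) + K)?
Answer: I/(2*(√510 - 9338*I)) ≈ -5.3544e-5 + 1.2949e-7*I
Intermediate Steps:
r(K) = √(K + 1/(-5 + K))
t = -6 - I*√510/10 (t = √((1 - 5*(-5 - 5))/(-5 - 5))*(-1) - 6 = √((1 - 5*(-10))/(-10))*(-1) - 6 = √(-(1 + 50)/10)*(-1) - 6 = √(-⅒*51)*(-1) - 6 = √(-51/10)*(-1) - 6 = (I*√510/10)*(-1) - 6 = -I*√510/10 - 6 = -6 - I*√510/10 ≈ -6.0 - 2.2583*I)
U(k, V) = V*k
1/(-18556 + U(t, 20)) = 1/(-18556 + 20*(-6 - I*√510/10)) = 1/(-18556 + (-120 - 2*I*√510)) = 1/(-18676 - 2*I*√510)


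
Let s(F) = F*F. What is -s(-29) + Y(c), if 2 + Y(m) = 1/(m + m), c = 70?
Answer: -118019/140 ≈ -842.99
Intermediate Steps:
s(F) = F**2
Y(m) = -2 + 1/(2*m) (Y(m) = -2 + 1/(m + m) = -2 + 1/(2*m))
-s(-29) + Y(c) = -1*(-29)**2 + (-2 + (1/2)/70) = -1*841 + (-2 + (1/2)*(1/70)) = -841 + (-2 + 1/140) = -841 - 279/140 = -118019/140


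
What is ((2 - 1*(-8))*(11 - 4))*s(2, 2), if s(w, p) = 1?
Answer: 70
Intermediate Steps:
((2 - 1*(-8))*(11 - 4))*s(2, 2) = ((2 - 1*(-8))*(11 - 4))*1 = ((2 + 8)*7)*1 = (10*7)*1 = 70*1 = 70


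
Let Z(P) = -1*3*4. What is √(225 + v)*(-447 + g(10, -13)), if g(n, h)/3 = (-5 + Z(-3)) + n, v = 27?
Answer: -2808*√7 ≈ -7429.3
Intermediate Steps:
Z(P) = -12 (Z(P) = -3*4 = -12)
g(n, h) = -51 + 3*n (g(n, h) = 3*((-5 - 12) + n) = 3*(-17 + n) = -51 + 3*n)
√(225 + v)*(-447 + g(10, -13)) = √(225 + 27)*(-447 + (-51 + 3*10)) = √252*(-447 + (-51 + 30)) = (6*√7)*(-447 - 21) = (6*√7)*(-468) = -2808*√7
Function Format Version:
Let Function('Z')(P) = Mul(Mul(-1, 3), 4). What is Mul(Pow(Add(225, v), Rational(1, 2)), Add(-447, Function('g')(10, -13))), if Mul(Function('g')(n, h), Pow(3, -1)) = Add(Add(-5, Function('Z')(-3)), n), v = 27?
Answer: Mul(-2808, Pow(7, Rational(1, 2))) ≈ -7429.3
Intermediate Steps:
Function('Z')(P) = -12 (Function('Z')(P) = Mul(-3, 4) = -12)
Function('g')(n, h) = Add(-51, Mul(3, n)) (Function('g')(n, h) = Mul(3, Add(Add(-5, -12), n)) = Mul(3, Add(-17, n)) = Add(-51, Mul(3, n)))
Mul(Pow(Add(225, v), Rational(1, 2)), Add(-447, Function('g')(10, -13))) = Mul(Pow(Add(225, 27), Rational(1, 2)), Add(-447, Add(-51, Mul(3, 10)))) = Mul(Pow(252, Rational(1, 2)), Add(-447, Add(-51, 30))) = Mul(Mul(6, Pow(7, Rational(1, 2))), Add(-447, -21)) = Mul(Mul(6, Pow(7, Rational(1, 2))), -468) = Mul(-2808, Pow(7, Rational(1, 2)))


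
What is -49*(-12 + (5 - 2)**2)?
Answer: 147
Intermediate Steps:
-49*(-12 + (5 - 2)**2) = -49*(-12 + 3**2) = -49*(-12 + 9) = -49*(-3) = 147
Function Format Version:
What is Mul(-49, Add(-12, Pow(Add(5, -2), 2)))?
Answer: 147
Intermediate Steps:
Mul(-49, Add(-12, Pow(Add(5, -2), 2))) = Mul(-49, Add(-12, Pow(3, 2))) = Mul(-49, Add(-12, 9)) = Mul(-49, -3) = 147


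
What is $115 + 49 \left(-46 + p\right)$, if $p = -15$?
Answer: $-2874$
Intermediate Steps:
$115 + 49 \left(-46 + p\right) = 115 + 49 \left(-46 - 15\right) = 115 + 49 \left(-61\right) = 115 - 2989 = -2874$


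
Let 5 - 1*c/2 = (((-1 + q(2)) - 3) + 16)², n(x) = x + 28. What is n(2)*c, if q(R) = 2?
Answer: -11460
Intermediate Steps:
n(x) = 28 + x
c = -382 (c = 10 - 2*(((-1 + 2) - 3) + 16)² = 10 - 2*((1 - 3) + 16)² = 10 - 2*(-2 + 16)² = 10 - 2*14² = 10 - 2*196 = 10 - 392 = -382)
n(2)*c = (28 + 2)*(-382) = 30*(-382) = -11460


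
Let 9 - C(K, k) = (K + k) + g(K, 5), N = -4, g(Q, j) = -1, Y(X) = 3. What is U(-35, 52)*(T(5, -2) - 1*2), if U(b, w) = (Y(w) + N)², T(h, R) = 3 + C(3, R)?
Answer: 10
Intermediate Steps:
C(K, k) = 10 - K - k (C(K, k) = 9 - ((K + k) - 1) = 9 - (-1 + K + k) = 9 + (1 - K - k) = 10 - K - k)
T(h, R) = 10 - R (T(h, R) = 3 + (10 - 1*3 - R) = 3 + (10 - 3 - R) = 3 + (7 - R) = 10 - R)
U(b, w) = 1 (U(b, w) = (3 - 4)² = (-1)² = 1)
U(-35, 52)*(T(5, -2) - 1*2) = 1*((10 - 1*(-2)) - 1*2) = 1*((10 + 2) - 2) = 1*(12 - 2) = 1*10 = 10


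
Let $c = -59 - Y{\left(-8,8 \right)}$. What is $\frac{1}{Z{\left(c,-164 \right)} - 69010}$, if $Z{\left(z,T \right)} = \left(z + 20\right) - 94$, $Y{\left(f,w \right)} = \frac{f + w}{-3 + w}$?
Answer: $- \frac{1}{69143} \approx -1.4463 \cdot 10^{-5}$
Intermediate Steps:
$Y{\left(f,w \right)} = \frac{f + w}{-3 + w}$
$c = -59$ ($c = -59 - \frac{-8 + 8}{-3 + 8} = -59 - \frac{1}{5} \cdot 0 = -59 - 0 = -59 + 0 = -59$)
$Z{\left(z,T \right)} = -74 + z$ ($Z{\left(z,T \right)} = \left(20 + z\right) - 94 = -74 + z$)
$\frac{1}{Z{\left(c,-164 \right)} - 69010} = \frac{1}{\left(-74 - 59\right) - 69010} = \frac{1}{-133 - 69010} = \frac{1}{-69143} = - \frac{1}{69143}$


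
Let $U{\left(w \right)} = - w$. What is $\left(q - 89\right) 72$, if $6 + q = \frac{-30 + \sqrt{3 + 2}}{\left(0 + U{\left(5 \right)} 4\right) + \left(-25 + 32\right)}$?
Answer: $- \frac{86760}{13} - \frac{72 \sqrt{5}}{13} \approx -6686.2$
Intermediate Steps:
$q = - \frac{48}{13} - \frac{\sqrt{5}}{13}$ ($q = -6 + \frac{-30 + \sqrt{3 + 2}}{\left(0 + \left(-1\right) 5 \cdot 4\right) + \left(-25 + 32\right)} = -6 + \frac{-30 + \sqrt{5}}{\left(0 - 20\right) + 7} = -6 + \frac{-30 + \sqrt{5}}{-20 + 7} = -6 + \frac{-30 + \sqrt{5}}{-13} = -6 + \left(-30 + \sqrt{5}\right) \left(- \frac{1}{13}\right) = -6 + \left(\frac{30}{13} - \frac{\sqrt{5}}{13}\right) = - \frac{48}{13} - \frac{\sqrt{5}}{13} \approx -3.8643$)
$\left(q - 89\right) 72 = \left(\left(- \frac{48}{13} - \frac{\sqrt{5}}{13}\right) - 89\right) 72 = \left(- \frac{1205}{13} - \frac{\sqrt{5}}{13}\right) 72 = - \frac{86760}{13} - \frac{72 \sqrt{5}}{13}$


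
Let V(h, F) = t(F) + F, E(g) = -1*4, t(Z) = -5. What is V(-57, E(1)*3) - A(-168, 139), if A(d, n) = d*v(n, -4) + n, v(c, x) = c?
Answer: 23196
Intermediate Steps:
A(d, n) = n + d*n (A(d, n) = d*n + n = n + d*n)
E(g) = -4
V(h, F) = -5 + F
V(-57, E(1)*3) - A(-168, 139) = (-5 - 4*3) - 139*(1 - 168) = (-5 - 12) - 139*(-167) = -17 - 1*(-23213) = -17 + 23213 = 23196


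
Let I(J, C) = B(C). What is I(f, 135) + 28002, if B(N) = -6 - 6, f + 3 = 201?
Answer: 27990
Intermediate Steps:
f = 198 (f = -3 + 201 = 198)
B(N) = -12
I(J, C) = -12
I(f, 135) + 28002 = -12 + 28002 = 27990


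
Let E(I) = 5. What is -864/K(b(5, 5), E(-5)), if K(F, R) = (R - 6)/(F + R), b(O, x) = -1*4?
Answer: 864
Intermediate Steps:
b(O, x) = -4
K(F, R) = (-6 + R)/(F + R)
-864/K(b(5, 5), E(-5)) = -864*(-4 + 5)/(-6 + 5) = -864/(-1/1) = -864/(1*(-1)) = -864/(-1) = -864*(-1) = 864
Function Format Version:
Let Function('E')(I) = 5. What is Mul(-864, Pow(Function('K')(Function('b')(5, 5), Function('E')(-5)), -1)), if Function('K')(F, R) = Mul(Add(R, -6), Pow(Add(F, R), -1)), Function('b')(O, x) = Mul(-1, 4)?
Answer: 864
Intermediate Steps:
Function('b')(O, x) = -4
Function('K')(F, R) = Mul(Pow(Add(F, R), -1), Add(-6, R)) (Function('K')(F, R) = Mul(Add(-6, R), Pow(Add(F, R), -1)) = Mul(Pow(Add(F, R), -1), Add(-6, R)))
Mul(-864, Pow(Function('K')(Function('b')(5, 5), Function('E')(-5)), -1)) = Mul(-864, Pow(Mul(Pow(Add(-4, 5), -1), Add(-6, 5)), -1)) = Mul(-864, Pow(Mul(Pow(1, -1), -1), -1)) = Mul(-864, Pow(Mul(1, -1), -1)) = Mul(-864, Pow(-1, -1)) = Mul(-864, -1) = 864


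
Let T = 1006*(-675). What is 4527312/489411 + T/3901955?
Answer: 1155535543694/127310646567 ≈ 9.0765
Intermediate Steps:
T = -679050
4527312/489411 + T/3901955 = 4527312/489411 - 679050/3901955 = 4527312*(1/489411) - 679050*1/3901955 = 1509104/163137 - 135810/780391 = 1155535543694/127310646567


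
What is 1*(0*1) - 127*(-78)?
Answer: 9906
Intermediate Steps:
1*(0*1) - 127*(-78) = 1*0 + 9906 = 0 + 9906 = 9906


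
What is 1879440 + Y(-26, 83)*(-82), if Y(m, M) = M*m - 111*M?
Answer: 2811862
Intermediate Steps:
Y(m, M) = -111*M + M*m
1879440 + Y(-26, 83)*(-82) = 1879440 + (83*(-111 - 26))*(-82) = 1879440 + (83*(-137))*(-82) = 1879440 - 11371*(-82) = 1879440 + 932422 = 2811862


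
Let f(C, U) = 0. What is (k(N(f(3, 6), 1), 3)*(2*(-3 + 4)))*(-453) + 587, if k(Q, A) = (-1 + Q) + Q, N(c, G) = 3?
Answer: -3943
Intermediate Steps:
k(Q, A) = -1 + 2*Q
(k(N(f(3, 6), 1), 3)*(2*(-3 + 4)))*(-453) + 587 = ((-1 + 2*3)*(2*(-3 + 4)))*(-453) + 587 = ((-1 + 6)*(2*1))*(-453) + 587 = (5*2)*(-453) + 587 = 10*(-453) + 587 = -4530 + 587 = -3943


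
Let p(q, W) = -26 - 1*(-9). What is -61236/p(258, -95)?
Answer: 61236/17 ≈ 3602.1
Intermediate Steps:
p(q, W) = -17 (p(q, W) = -26 + 9 = -17)
-61236/p(258, -95) = -61236/(-17) = -61236*(-1/17) = 61236/17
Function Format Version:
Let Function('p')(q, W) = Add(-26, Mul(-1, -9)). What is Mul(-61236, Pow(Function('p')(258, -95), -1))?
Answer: Rational(61236, 17) ≈ 3602.1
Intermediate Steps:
Function('p')(q, W) = -17 (Function('p')(q, W) = Add(-26, 9) = -17)
Mul(-61236, Pow(Function('p')(258, -95), -1)) = Mul(-61236, Pow(-17, -1)) = Mul(-61236, Rational(-1, 17)) = Rational(61236, 17)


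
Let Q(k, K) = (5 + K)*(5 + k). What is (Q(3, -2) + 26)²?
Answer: 2500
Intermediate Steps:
(Q(3, -2) + 26)² = ((25 + 5*(-2) + 5*3 - 2*3) + 26)² = ((25 - 10 + 15 - 6) + 26)² = (24 + 26)² = 50² = 2500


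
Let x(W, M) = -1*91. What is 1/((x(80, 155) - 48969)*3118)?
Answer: -1/152969080 ≈ -6.5373e-9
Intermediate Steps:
x(W, M) = -91
1/((x(80, 155) - 48969)*3118) = 1/(-91 - 48969*3118) = (1/3118)/(-49060) = -1/49060*1/3118 = -1/152969080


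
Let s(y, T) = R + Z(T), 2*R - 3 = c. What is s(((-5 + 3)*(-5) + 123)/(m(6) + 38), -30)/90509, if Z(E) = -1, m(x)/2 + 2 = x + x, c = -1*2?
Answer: -1/181018 ≈ -5.5243e-6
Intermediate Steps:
c = -2
R = ½ (R = 3/2 + (½)*(-2) = 3/2 - 1 = ½ ≈ 0.50000)
m(x) = -4 + 4*x (m(x) = -4 + 2*(x + x) = -4 + 2*(2*x) = -4 + 4*x)
s(y, T) = -½ (s(y, T) = ½ - 1 = -½)
s(((-5 + 3)*(-5) + 123)/(m(6) + 38), -30)/90509 = -½/90509 = -½*1/90509 = -1/181018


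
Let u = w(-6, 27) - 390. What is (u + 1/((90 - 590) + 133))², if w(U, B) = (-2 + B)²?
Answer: 7438027536/134689 ≈ 55224.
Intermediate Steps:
u = 235 (u = (-2 + 27)² - 390 = 25² - 390 = 625 - 390 = 235)
(u + 1/((90 - 590) + 133))² = (235 + 1/((90 - 590) + 133))² = (235 + 1/(-500 + 133))² = (235 + 1/(-367))² = (235 - 1/367)² = (86244/367)² = 7438027536/134689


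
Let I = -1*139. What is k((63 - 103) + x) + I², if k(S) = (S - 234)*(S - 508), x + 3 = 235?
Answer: 32593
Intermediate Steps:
x = 232 (x = -3 + 235 = 232)
I = -139
k(S) = (-508 + S)*(-234 + S) (k(S) = (-234 + S)*(-508 + S) = (-508 + S)*(-234 + S))
k((63 - 103) + x) + I² = (118872 + ((63 - 103) + 232)² - 742*((63 - 103) + 232)) + (-139)² = (118872 + (-40 + 232)² - 742*(-40 + 232)) + 19321 = (118872 + 192² - 742*192) + 19321 = (118872 + 36864 - 142464) + 19321 = 13272 + 19321 = 32593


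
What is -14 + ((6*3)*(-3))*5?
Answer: -284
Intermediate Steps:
-14 + ((6*3)*(-3))*5 = -14 + (18*(-3))*5 = -14 - 54*5 = -14 - 270 = -284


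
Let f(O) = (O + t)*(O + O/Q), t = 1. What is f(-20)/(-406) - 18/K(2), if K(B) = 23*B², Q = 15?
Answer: -33449/28014 ≈ -1.1940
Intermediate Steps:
f(O) = 16*O*(1 + O)/15 (f(O) = (O + 1)*(O + O/15) = (1 + O)*(O + O*(1/15)) = (1 + O)*(O + O/15) = (1 + O)*(16*O/15) = 16*O*(1 + O)/15)
f(-20)/(-406) - 18/K(2) = ((16/15)*(-20)*(1 - 20))/(-406) - 18/(23*2²) = ((16/15)*(-20)*(-19))*(-1/406) - 18/(23*4) = (1216/3)*(-1/406) - 18/92 = -608/609 - 18*1/92 = -608/609 - 9/46 = -33449/28014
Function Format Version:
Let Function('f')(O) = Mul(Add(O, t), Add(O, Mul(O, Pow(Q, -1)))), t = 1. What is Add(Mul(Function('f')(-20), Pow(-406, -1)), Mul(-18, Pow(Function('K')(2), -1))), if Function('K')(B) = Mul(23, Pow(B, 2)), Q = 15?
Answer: Rational(-33449, 28014) ≈ -1.1940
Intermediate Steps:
Function('f')(O) = Mul(Rational(16, 15), O, Add(1, O)) (Function('f')(O) = Mul(Add(O, 1), Add(O, Mul(O, Pow(15, -1)))) = Mul(Add(1, O), Add(O, Mul(O, Rational(1, 15)))) = Mul(Add(1, O), Add(O, Mul(Rational(1, 15), O))) = Mul(Add(1, O), Mul(Rational(16, 15), O)) = Mul(Rational(16, 15), O, Add(1, O)))
Add(Mul(Function('f')(-20), Pow(-406, -1)), Mul(-18, Pow(Function('K')(2), -1))) = Add(Mul(Mul(Rational(16, 15), -20, Add(1, -20)), Pow(-406, -1)), Mul(-18, Pow(Mul(23, Pow(2, 2)), -1))) = Add(Mul(Mul(Rational(16, 15), -20, -19), Rational(-1, 406)), Mul(-18, Pow(Mul(23, 4), -1))) = Add(Mul(Rational(1216, 3), Rational(-1, 406)), Mul(-18, Pow(92, -1))) = Add(Rational(-608, 609), Mul(-18, Rational(1, 92))) = Add(Rational(-608, 609), Rational(-9, 46)) = Rational(-33449, 28014)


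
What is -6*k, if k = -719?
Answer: 4314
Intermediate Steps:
-6*k = -6*(-719) = 4314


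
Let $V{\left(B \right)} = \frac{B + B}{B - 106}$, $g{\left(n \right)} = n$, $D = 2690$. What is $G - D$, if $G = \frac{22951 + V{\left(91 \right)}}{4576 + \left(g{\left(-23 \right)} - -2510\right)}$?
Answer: $- \frac{284647967}{105945} \approx -2686.8$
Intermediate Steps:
$V{\left(B \right)} = \frac{2 B}{-106 + B}$
$G = \frac{344083}{105945}$ ($G = \frac{22951 + 2 \cdot 91 \frac{1}{-106 + 91}}{4576 - -2487} = \frac{22951 + 2 \cdot 91 \frac{1}{-15}}{4576 + \left(-23 + 2510\right)} = \frac{22951 + 2 \cdot 91 \left(- \frac{1}{15}\right)}{4576 + 2487} = \frac{22951 - \frac{182}{15}}{7063} = \frac{344083}{15} \cdot \frac{1}{7063} = \frac{344083}{105945} \approx 3.2477$)
$G - D = \frac{344083}{105945} - 2690 = - \frac{284647967}{105945}$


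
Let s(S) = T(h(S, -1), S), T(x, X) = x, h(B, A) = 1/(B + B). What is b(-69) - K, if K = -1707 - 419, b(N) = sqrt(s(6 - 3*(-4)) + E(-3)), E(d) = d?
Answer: 2126 + I*sqrt(107)/6 ≈ 2126.0 + 1.724*I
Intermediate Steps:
h(B, A) = 1/(2*B)
s(S) = 1/(2*S)
b(N) = I*sqrt(107)/6 (b(N) = sqrt(1/(2*(6 - 3*(-4))) - 3) = sqrt(1/(2*(6 + 12)) - 3) = sqrt((1/2)/18 - 3) = sqrt((1/2)*(1/18) - 3) = sqrt(1/36 - 3) = sqrt(-107/36) = I*sqrt(107)/6)
K = -2126
b(-69) - K = I*sqrt(107)/6 - 1*(-2126) = I*sqrt(107)/6 + 2126 = 2126 + I*sqrt(107)/6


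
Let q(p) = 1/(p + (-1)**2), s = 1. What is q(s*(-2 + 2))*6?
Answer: 6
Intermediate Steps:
q(p) = 1/(1 + p) (q(p) = 1/(p + 1) = 1/(1 + p))
q(s*(-2 + 2))*6 = 6/(1 + 1*(-2 + 2)) = 6/(1 + 1*0) = 6/(1 + 0) = 6/1 = 1*6 = 6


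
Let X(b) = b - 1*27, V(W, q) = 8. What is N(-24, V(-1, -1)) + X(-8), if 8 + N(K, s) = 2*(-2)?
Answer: -47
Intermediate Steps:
X(b) = -27 + b (X(b) = b - 27 = -27 + b)
N(K, s) = -12 (N(K, s) = -8 + 2*(-2) = -8 - 4 = -12)
N(-24, V(-1, -1)) + X(-8) = -12 + (-27 - 8) = -12 - 35 = -47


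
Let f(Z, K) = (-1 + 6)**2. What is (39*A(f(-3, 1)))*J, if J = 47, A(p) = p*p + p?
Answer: 1191450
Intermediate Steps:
f(Z, K) = 25 (f(Z, K) = 5**2 = 25)
A(p) = p + p**2 (A(p) = p**2 + p = p + p**2)
(39*A(f(-3, 1)))*J = (39*(25*(1 + 25)))*47 = (39*(25*26))*47 = (39*650)*47 = 25350*47 = 1191450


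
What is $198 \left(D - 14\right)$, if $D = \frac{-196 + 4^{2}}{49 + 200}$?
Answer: $- \frac{241956}{83} \approx -2915.1$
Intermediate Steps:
$D = - \frac{60}{83}$ ($D = \frac{-196 + 16}{249} = \left(-180\right) \frac{1}{249} = - \frac{60}{83} \approx -0.72289$)
$198 \left(D - 14\right) = 198 \left(- \frac{60}{83} - 14\right) = 198 \left(- \frac{1222}{83}\right) = - \frac{241956}{83}$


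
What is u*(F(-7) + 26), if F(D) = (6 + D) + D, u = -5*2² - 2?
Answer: -396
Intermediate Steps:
u = -22 (u = -5*4 - 2 = -20 - 2 = -22)
F(D) = 6 + 2*D
u*(F(-7) + 26) = -22*((6 + 2*(-7)) + 26) = -22*((6 - 14) + 26) = -22*(-8 + 26) = -22*18 = -396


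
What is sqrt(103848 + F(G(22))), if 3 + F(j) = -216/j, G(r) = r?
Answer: sqrt(12564057)/11 ≈ 322.23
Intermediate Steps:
F(j) = -3 - 216/j
sqrt(103848 + F(G(22))) = sqrt(103848 + (-3 - 216/22)) = sqrt(103848 + (-3 - 216*1/22)) = sqrt(103848 + (-3 - 108/11)) = sqrt(103848 - 141/11) = sqrt(1142187/11) = sqrt(12564057)/11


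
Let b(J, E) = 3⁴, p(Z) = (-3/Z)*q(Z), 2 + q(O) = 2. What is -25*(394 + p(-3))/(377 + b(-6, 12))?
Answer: -4925/229 ≈ -21.507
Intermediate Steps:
q(O) = 0 (q(O) = -2 + 2 = 0)
p(Z) = 0 (p(Z) = -3/Z*0 = 0)
b(J, E) = 81
-25*(394 + p(-3))/(377 + b(-6, 12)) = -25*(394 + 0)/(377 + 81) = -9850/458 = -25*197/229 = -4925/229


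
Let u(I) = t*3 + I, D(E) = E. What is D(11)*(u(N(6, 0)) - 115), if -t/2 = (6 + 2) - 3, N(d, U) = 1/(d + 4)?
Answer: -15939/10 ≈ -1593.9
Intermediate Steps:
N(d, U) = 1/(4 + d)
t = -10 (t = -2*((6 + 2) - 3) = -2*(8 - 3) = -2*5 = -10)
u(I) = -30 + I (u(I) = -10*3 + I = -30 + I)
D(11)*(u(N(6, 0)) - 115) = 11*((-30 + 1/(4 + 6)) - 115) = 11*((-30 + 1/10) - 115) = 11*((-30 + ⅒) - 115) = 11*(-299/10 - 115) = 11*(-1449/10) = -15939/10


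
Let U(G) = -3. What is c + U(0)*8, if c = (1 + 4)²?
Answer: 1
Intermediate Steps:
c = 25 (c = 5² = 25)
c + U(0)*8 = 25 - 3*8 = 25 - 24 = 1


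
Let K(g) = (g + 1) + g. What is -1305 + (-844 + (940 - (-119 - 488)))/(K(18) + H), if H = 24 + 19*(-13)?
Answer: -243433/186 ≈ -1308.8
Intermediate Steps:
H = -223 (H = 24 - 247 = -223)
K(g) = 1 + 2*g (K(g) = (1 + g) + g = 1 + 2*g)
-1305 + (-844 + (940 - (-119 - 488)))/(K(18) + H) = -1305 + (-844 + (940 - (-119 - 488)))/((1 + 2*18) - 223) = -1305 + (-844 + (940 - 1*(-607)))/((1 + 36) - 223) = -1305 + (-844 + (940 + 607))/(37 - 223) = -1305 + (-844 + 1547)/(-186) = -1305 + 703*(-1/186) = -1305 - 703/186 = -243433/186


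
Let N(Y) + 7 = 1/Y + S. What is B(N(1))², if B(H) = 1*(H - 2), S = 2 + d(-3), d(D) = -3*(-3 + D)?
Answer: 144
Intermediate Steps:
d(D) = 9 - 3*D
S = 20 (S = 2 + (9 - 3*(-3)) = 2 + (9 + 9) = 2 + 18 = 20)
N(Y) = 13 + 1/Y (N(Y) = -7 + (1/Y + 20) = -7 + (20 + 1/Y) = 13 + 1/Y)
B(H) = -2 + H (B(H) = 1*(-2 + H) = -2 + H)
B(N(1))² = (-2 + (13 + 1/1))² = (-2 + (13 + 1))² = (-2 + 14)² = 12² = 144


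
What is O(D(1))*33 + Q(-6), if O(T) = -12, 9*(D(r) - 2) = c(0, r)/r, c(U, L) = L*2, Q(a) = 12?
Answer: -384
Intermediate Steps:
c(U, L) = 2*L
D(r) = 20/9 (D(r) = 2 + ((2*r)/r)/9 = 2 + (1/9)*2 = 2 + 2/9 = 20/9)
O(D(1))*33 + Q(-6) = -12*33 + 12 = -396 + 12 = -384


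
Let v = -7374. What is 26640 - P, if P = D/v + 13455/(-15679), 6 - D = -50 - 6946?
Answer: 513374073828/19269491 ≈ 26642.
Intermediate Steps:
D = 7002 (D = 6 - (-50 - 6946) = 6 - 1*(-6996) = 6 + 6996 = 7002)
P = -34833588/19269491 (P = 7002/(-7374) + 13455/(-15679) = 7002*(-1/7374) + 13455*(-1/15679) = -1167/1229 - 13455/15679 = -34833588/19269491 ≈ -1.8077)
26640 - P = 26640 - 1*(-34833588/19269491) = 26640 + 34833588/19269491 = 513374073828/19269491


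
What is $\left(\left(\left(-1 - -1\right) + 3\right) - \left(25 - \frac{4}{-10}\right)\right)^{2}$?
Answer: $\frac{12544}{25} \approx 501.76$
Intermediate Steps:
$\left(\left(\left(-1 - -1\right) + 3\right) - \left(25 - \frac{4}{-10}\right)\right)^{2} = \left(\left(\left(-1 + 1\right) + 3\right) + \left(4 \left(- \frac{1}{10}\right) - 25\right)\right)^{2} = \left(\left(0 + 3\right) - \frac{127}{5}\right)^{2} = \left(3 - \frac{127}{5}\right)^{2} = \left(- \frac{112}{5}\right)^{2} = \frac{12544}{25}$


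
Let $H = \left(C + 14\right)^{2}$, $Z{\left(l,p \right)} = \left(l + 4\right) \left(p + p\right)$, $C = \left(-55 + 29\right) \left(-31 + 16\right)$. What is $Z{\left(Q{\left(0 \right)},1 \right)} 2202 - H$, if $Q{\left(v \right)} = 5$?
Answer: $-123580$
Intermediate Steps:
$C = 390$ ($C = \left(-26\right) \left(-15\right) = 390$)
$Z{\left(l,p \right)} = 2 p \left(4 + l\right)$ ($Z{\left(l,p \right)} = \left(4 + l\right) 2 p = 2 p \left(4 + l\right)$)
$H = 163216$ ($H = \left(390 + 14\right)^{2} = 404^{2} = 163216$)
$Z{\left(Q{\left(0 \right)},1 \right)} 2202 - H = 2 \cdot 1 \left(4 + 5\right) 2202 - 163216 = 2 \cdot 1 \cdot 9 \cdot 2202 - 163216 = 18 \cdot 2202 - 163216 = 39636 - 163216 = -123580$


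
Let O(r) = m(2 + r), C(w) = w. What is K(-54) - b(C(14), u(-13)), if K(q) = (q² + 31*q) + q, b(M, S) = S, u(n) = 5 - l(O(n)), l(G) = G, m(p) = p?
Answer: 1172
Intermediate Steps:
O(r) = 2 + r
u(n) = 3 - n (u(n) = 5 - (2 + n) = 5 + (-2 - n) = 3 - n)
K(q) = q² + 32*q
K(-54) - b(C(14), u(-13)) = -54*(32 - 54) - (3 - 1*(-13)) = -54*(-22) - (3 + 13) = 1188 - 1*16 = 1188 - 16 = 1172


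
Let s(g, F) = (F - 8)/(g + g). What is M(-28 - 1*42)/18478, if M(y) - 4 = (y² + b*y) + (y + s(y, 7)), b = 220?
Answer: -1479239/2586920 ≈ -0.57181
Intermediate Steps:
s(g, F) = (-8 + F)/(2*g) (s(g, F) = (-8 + F)/((2*g)) = (-8 + F)*(1/(2*g)) = (-8 + F)/(2*g))
M(y) = 4 + y² + 221*y - 1/(2*y) (M(y) = 4 + ((y² + 220*y) + (y + (-8 + 7)/(2*y))) = 4 + ((y² + 220*y) + (y + (½)*(-1)/y)) = 4 + ((y² + 220*y) + (y - 1/(2*y))) = 4 + (y² + 221*y - 1/(2*y)) = 4 + y² + 221*y - 1/(2*y))
M(-28 - 1*42)/18478 = (4 + (-28 - 1*42)² + 221*(-28 - 1*42) - 1/(2*(-28 - 1*42)))/18478 = (4 + (-28 - 42)² + 221*(-28 - 42) - 1/(2*(-28 - 42)))*(1/18478) = (4 + (-70)² + 221*(-70) - ½/(-70))*(1/18478) = (4 + 4900 - 15470 - ½*(-1/70))*(1/18478) = (4 + 4900 - 15470 + 1/140)*(1/18478) = -1479239/140*1/18478 = -1479239/2586920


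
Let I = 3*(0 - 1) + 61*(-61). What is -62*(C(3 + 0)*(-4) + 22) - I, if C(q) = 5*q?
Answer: 6080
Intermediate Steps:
I = -3724 (I = 3*(-1) - 3721 = -3 - 3721 = -3724)
-62*(C(3 + 0)*(-4) + 22) - I = -62*((5*(3 + 0))*(-4) + 22) - 1*(-3724) = -62*((5*3)*(-4) + 22) + 3724 = -62*(15*(-4) + 22) + 3724 = -62*(-60 + 22) + 3724 = -62*(-38) + 3724 = 2356 + 3724 = 6080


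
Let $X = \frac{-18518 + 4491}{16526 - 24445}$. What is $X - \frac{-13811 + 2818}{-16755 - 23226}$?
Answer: $\frac{473759920}{316609539} \approx 1.4964$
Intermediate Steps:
$X = \frac{14027}{7919}$ ($X = - \frac{14027}{-7919} = \left(-14027\right) \left(- \frac{1}{7919}\right) = \frac{14027}{7919} \approx 1.7713$)
$X - \frac{-13811 + 2818}{-16755 - 23226} = \frac{14027}{7919} - \frac{-13811 + 2818}{-16755 - 23226} = \frac{14027}{7919} - - \frac{10993}{-39981} = \frac{14027}{7919} - \left(-10993\right) \left(- \frac{1}{39981}\right) = \frac{14027}{7919} - \frac{10993}{39981} = \frac{473759920}{316609539}$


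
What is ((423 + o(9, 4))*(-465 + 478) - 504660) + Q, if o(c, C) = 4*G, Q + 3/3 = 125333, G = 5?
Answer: -373569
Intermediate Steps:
Q = 125332 (Q = -1 + 125333 = 125332)
o(c, C) = 20 (o(c, C) = 4*5 = 20)
((423 + o(9, 4))*(-465 + 478) - 504660) + Q = ((423 + 20)*(-465 + 478) - 504660) + 125332 = (443*13 - 504660) + 125332 = (5759 - 504660) + 125332 = -498901 + 125332 = -373569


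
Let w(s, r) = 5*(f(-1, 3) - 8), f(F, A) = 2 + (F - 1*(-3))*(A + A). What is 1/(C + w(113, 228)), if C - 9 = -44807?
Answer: -1/44768 ≈ -2.2337e-5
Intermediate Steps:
C = -44798 (C = 9 - 44807 = -44798)
f(F, A) = 2 + 2*A*(3 + F) (f(F, A) = 2 + (F + 3)*(2*A) = 2 + (3 + F)*(2*A) = 2 + 2*A*(3 + F))
w(s, r) = 30 (w(s, r) = 5*((2 + 6*3 + 2*3*(-1)) - 8) = 5*((2 + 18 - 6) - 8) = 5*(14 - 8) = 5*6 = 30)
1/(C + w(113, 228)) = 1/(-44798 + 30) = 1/(-44768) = -1/44768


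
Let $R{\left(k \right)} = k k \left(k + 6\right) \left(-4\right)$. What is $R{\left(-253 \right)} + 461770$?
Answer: $63702662$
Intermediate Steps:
$R{\left(k \right)} = k^{2} \left(-24 - 4 k\right)$ ($R{\left(k \right)} = k^{2} \left(6 + k\right) \left(-4\right) = k^{2} \left(-24 - 4 k\right)$)
$R{\left(-253 \right)} + 461770 = 4 \left(-253\right)^{2} \left(-6 - -253\right) + 461770 = 4 \cdot 64009 \left(-6 + 253\right) + 461770 = 4 \cdot 64009 \cdot 247 + 461770 = 63240892 + 461770 = 63702662$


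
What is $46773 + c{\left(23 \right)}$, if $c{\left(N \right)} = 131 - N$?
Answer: $46881$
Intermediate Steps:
$46773 + c{\left(23 \right)} = 46773 + \left(131 - 23\right) = 46773 + 108 = 46881$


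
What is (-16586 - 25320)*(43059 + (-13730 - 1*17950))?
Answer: -476848374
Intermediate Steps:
(-16586 - 25320)*(43059 + (-13730 - 1*17950)) = -41906*(43059 + (-13730 - 17950)) = -41906*(43059 - 31680) = -41906*11379 = -476848374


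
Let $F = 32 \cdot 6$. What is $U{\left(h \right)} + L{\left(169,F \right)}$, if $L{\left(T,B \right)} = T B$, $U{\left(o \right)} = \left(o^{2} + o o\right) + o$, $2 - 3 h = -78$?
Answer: $\frac{305072}{9} \approx 33897.0$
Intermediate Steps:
$h = \frac{80}{3}$ ($h = \frac{2}{3} - -26 = \frac{2}{3} + 26 = \frac{80}{3} \approx 26.667$)
$F = 192$
$U{\left(o \right)} = o + 2 o^{2}$ ($U{\left(o \right)} = \left(o^{2} + o^{2}\right) + o = 2 o^{2} + o = o + 2 o^{2}$)
$L{\left(T,B \right)} = B T$
$U{\left(h \right)} + L{\left(169,F \right)} = \frac{80 \left(1 + 2 \cdot \frac{80}{3}\right)}{3} + 192 \cdot 169 = \frac{80 \left(1 + \frac{160}{3}\right)}{3} + 32448 = \frac{80}{3} \cdot \frac{163}{3} + 32448 = \frac{13040}{9} + 32448 = \frac{305072}{9}$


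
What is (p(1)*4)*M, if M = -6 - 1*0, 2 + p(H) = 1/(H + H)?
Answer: 36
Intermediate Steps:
p(H) = -2 + 1/(2*H) (p(H) = -2 + 1/(H + H) = -2 + 1/(2*H))
M = -6 (M = -6 + 0 = -6)
(p(1)*4)*M = ((-2 + (1/2)/1)*4)*(-6) = ((-2 + (1/2)*1)*4)*(-6) = ((-2 + 1/2)*4)*(-6) = -3/2*4*(-6) = -6*(-6) = 36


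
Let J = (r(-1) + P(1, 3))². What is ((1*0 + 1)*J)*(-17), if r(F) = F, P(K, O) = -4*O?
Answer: -2873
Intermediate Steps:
J = 169 (J = (-1 - 4*3)² = (-1 - 12)² = (-13)² = 169)
((1*0 + 1)*J)*(-17) = ((1*0 + 1)*169)*(-17) = ((0 + 1)*169)*(-17) = (1*169)*(-17) = 169*(-17) = -2873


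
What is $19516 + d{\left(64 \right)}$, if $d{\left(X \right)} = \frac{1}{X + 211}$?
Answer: $\frac{5366901}{275} \approx 19516.0$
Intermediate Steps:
$d{\left(X \right)} = \frac{1}{211 + X}$
$19516 + d{\left(64 \right)} = 19516 + \frac{1}{211 + 64} = 19516 + \frac{1}{275} = \frac{5366901}{275}$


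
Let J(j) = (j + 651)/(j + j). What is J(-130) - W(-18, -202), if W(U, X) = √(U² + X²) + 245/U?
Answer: 27161/2340 - 2*√10282 ≈ -191.19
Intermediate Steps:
J(j) = (651 + j)/(2*j) (J(j) = (651 + j)/((2*j)) = (651 + j)*(1/(2*j)) = (651 + j)/(2*j))
J(-130) - W(-18, -202) = (½)*(651 - 130)/(-130) - (√((-18)² + (-202)²) + 245/(-18)) = (½)*(-1/130)*521 - (√(324 + 40804) + 245*(-1/18)) = -521/260 - (√41128 - 245/18) = -521/260 - (2*√10282 - 245/18) = -521/260 - (-245/18 + 2*√10282) = -521/260 + (245/18 - 2*√10282) = 27161/2340 - 2*√10282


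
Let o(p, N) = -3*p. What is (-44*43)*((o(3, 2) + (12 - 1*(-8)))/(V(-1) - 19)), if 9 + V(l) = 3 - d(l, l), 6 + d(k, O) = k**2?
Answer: 5203/5 ≈ 1040.6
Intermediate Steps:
d(k, O) = -6 + k**2
V(l) = -l**2 (V(l) = -9 + (3 - (-6 + l**2)) = -9 + (3 + (6 - l**2)) = -9 + (9 - l**2) = -l**2)
(-44*43)*((o(3, 2) + (12 - 1*(-8)))/(V(-1) - 19)) = (-44*43)*((-3*3 + (12 - 1*(-8)))/(-1*(-1)**2 - 19)) = -1892*(-9 + (12 + 8))/(-1*1 - 19) = -1892*(-9 + 20)/(-1 - 19) = -20812/(-20) = -20812*(-1)/20 = -1892*(-11/20) = 5203/5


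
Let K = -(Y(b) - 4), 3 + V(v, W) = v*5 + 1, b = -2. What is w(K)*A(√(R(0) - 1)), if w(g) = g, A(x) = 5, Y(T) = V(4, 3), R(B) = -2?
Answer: -70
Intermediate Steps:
V(v, W) = -2 + 5*v (V(v, W) = -3 + (v*5 + 1) = -3 + (5*v + 1) = -3 + (1 + 5*v) = -2 + 5*v)
Y(T) = 18 (Y(T) = -2 + 5*4 = -2 + 20 = 18)
K = -14 (K = -(18 - 4) = -1*14 = -14)
w(K)*A(√(R(0) - 1)) = -14*5 = -70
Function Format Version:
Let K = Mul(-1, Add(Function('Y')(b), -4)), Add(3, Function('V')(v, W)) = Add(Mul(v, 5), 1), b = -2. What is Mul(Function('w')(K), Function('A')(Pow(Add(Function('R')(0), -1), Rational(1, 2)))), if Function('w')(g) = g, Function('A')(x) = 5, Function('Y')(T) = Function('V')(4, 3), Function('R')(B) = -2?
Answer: -70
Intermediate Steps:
Function('V')(v, W) = Add(-2, Mul(5, v)) (Function('V')(v, W) = Add(-3, Add(Mul(v, 5), 1)) = Add(-3, Add(Mul(5, v), 1)) = Add(-3, Add(1, Mul(5, v))) = Add(-2, Mul(5, v)))
Function('Y')(T) = 18 (Function('Y')(T) = Add(-2, Mul(5, 4)) = Add(-2, 20) = 18)
K = -14 (K = Mul(-1, Add(18, -4)) = Mul(-1, 14) = -14)
Mul(Function('w')(K), Function('A')(Pow(Add(Function('R')(0), -1), Rational(1, 2)))) = Mul(-14, 5) = -70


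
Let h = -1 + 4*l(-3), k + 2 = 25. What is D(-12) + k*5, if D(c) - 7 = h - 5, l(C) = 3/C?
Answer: 112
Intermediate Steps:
k = 23 (k = -2 + 25 = 23)
h = -5 (h = -1 + 4*(3/(-3)) = -1 + 4*(3*(-⅓)) = -1 + 4*(-1) = -1 - 4 = -5)
D(c) = -3 (D(c) = 7 + (-5 - 5) = 7 - 10 = -3)
D(-12) + k*5 = -3 + 23*5 = -3 + 115 = 112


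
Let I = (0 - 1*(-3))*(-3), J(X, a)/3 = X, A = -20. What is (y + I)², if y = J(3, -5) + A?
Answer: 400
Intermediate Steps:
J(X, a) = 3*X
I = -9 (I = (0 + 3)*(-3) = 3*(-3) = -9)
y = -11 (y = 3*3 - 20 = 9 - 20 = -11)
(y + I)² = (-11 - 9)² = (-20)² = 400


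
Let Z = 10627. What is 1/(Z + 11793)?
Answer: 1/22420 ≈ 4.4603e-5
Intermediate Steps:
1/(Z + 11793) = 1/(10627 + 11793) = 1/22420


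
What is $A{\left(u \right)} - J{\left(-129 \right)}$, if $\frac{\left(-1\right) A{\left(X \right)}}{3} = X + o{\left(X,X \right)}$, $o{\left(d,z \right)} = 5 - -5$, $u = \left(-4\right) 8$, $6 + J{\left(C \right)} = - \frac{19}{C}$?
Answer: $\frac{9269}{129} \approx 71.853$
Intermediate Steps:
$J{\left(C \right)} = -6 - \frac{19}{C}$
$u = -32$
$o{\left(d,z \right)} = 10$ ($o{\left(d,z \right)} = 5 + 5 = 10$)
$A{\left(X \right)} = -30 - 3 X$ ($A{\left(X \right)} = - 3 \left(X + 10\right) = - 3 \left(10 + X\right) = -30 - 3 X$)
$A{\left(u \right)} - J{\left(-129 \right)} = \left(-30 - -96\right) - \left(-6 - \frac{19}{-129}\right) = \left(-30 + 96\right) - \left(-6 - - \frac{19}{129}\right) = 66 - \left(-6 + \frac{19}{129}\right) = 66 - - \frac{755}{129} = 66 + \frac{755}{129} = \frac{9269}{129}$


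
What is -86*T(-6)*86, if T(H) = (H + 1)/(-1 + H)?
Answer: -36980/7 ≈ -5282.9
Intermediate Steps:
T(H) = (1 + H)/(-1 + H)
-86*T(-6)*86 = -86*(1 - 6)/(-1 - 6)*86 = -86*(-5)/(-7)*86 = -(-86)*(-5)/7*86 = -86*5/7*86 = -430/7*86 = -36980/7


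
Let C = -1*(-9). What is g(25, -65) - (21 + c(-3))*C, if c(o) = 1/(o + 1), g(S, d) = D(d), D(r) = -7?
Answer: -383/2 ≈ -191.50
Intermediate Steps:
g(S, d) = -7
C = 9
c(o) = 1/(1 + o)
g(25, -65) - (21 + c(-3))*C = -7 - (21 + 1/(1 - 3))*9 = -7 - (21 + 1/(-2))*9 = -7 - (21 - ½)*9 = -7 - 41*9/2 = -7 - 1*369/2 = -7 - 369/2 = -383/2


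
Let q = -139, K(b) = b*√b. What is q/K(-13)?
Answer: -139*I*√13/169 ≈ -2.9655*I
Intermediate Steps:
K(b) = b^(3/2)
q/K(-13) = -139*I*√13/169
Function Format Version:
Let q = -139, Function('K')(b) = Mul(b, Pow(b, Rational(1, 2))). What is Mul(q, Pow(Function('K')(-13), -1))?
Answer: Mul(Rational(-139, 169), I, Pow(13, Rational(1, 2))) ≈ Mul(-2.9655, I)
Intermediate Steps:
Function('K')(b) = Pow(b, Rational(3, 2))
Mul(q, Pow(Function('K')(-13), -1)) = Mul(-139, Pow(Pow(-13, Rational(3, 2)), -1)) = Mul(-139, Pow(Mul(-13, I, Pow(13, Rational(1, 2))), -1)) = Mul(-139, Mul(Rational(1, 169), I, Pow(13, Rational(1, 2)))) = Mul(Rational(-139, 169), I, Pow(13, Rational(1, 2)))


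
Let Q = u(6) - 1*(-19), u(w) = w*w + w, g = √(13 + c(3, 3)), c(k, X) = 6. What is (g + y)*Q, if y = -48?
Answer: -2928 + 61*√19 ≈ -2662.1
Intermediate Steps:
g = √19 (g = √(13 + 6) = √19 ≈ 4.3589)
u(w) = w + w² (u(w) = w² + w = w + w²)
Q = 61 (Q = 6*(1 + 6) - 1*(-19) = 6*7 + 19 = 42 + 19 = 61)
(g + y)*Q = (√19 - 48)*61 = (-48 + √19)*61 = -2928 + 61*√19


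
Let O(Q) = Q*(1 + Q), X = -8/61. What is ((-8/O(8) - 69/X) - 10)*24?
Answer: 37153/3 ≈ 12384.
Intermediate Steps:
X = -8/61 (X = -8*1/61 = -8/61 ≈ -0.13115)
((-8/O(8) - 69/X) - 10)*24 = ((-8*1/(8*(1 + 8)) - 69/(-8/61)) - 10)*24 = ((-8/(8*9) - 69*(-61/8)) - 10)*24 = ((-8/72 + 4209/8) - 10)*24 = ((-8*1/72 + 4209/8) - 10)*24 = ((-⅑ + 4209/8) - 10)*24 = (37873/72 - 10)*24 = (37153/72)*24 = 37153/3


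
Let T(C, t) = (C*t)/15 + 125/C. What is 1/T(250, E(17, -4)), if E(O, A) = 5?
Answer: 6/503 ≈ 0.011928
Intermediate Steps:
T(C, t) = 125/C + C*t/15 (T(C, t) = (C*t)*(1/15) + 125/C = C*t/15 + 125/C = 125/C + C*t/15)
1/T(250, E(17, -4)) = 1/(125/250 + (1/15)*250*5) = 1/(125*(1/250) + 250/3) = 1/(½ + 250/3) = 1/(503/6) = 6/503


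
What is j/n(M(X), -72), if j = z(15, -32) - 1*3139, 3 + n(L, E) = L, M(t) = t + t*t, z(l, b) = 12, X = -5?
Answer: -3127/17 ≈ -183.94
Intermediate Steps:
M(t) = t + t**2
n(L, E) = -3 + L
j = -3127 (j = 12 - 1*3139 = 12 - 3139 = -3127)
j/n(M(X), -72) = -3127/(-3 - 5*(1 - 5)) = -3127/(-3 - 5*(-4)) = -3127/(-3 + 20) = -3127/17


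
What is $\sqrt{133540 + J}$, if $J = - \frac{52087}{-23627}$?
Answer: $\frac{27 \sqrt{102260562121}}{23627} \approx 365.43$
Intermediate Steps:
$J = \frac{52087}{23627}$ ($J = \left(-52087\right) \left(- \frac{1}{23627}\right) = \frac{52087}{23627} \approx 2.2046$)
$\sqrt{133540 + J} = \sqrt{133540 + \frac{52087}{23627}} = \sqrt{\frac{3155201667}{23627}} = \frac{27 \sqrt{102260562121}}{23627}$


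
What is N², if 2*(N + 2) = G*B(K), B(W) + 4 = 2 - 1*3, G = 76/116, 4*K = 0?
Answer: 44521/3364 ≈ 13.235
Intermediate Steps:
K = 0 (K = (¼)*0 = 0)
G = 19/29 (G = 76*(1/116) = 19/29 ≈ 0.65517)
B(W) = -5 (B(W) = -4 + (2 - 1*3) = -4 + (2 - 3) = -4 - 1 = -5)
N = -211/58 (N = -2 + ((19/29)*(-5))/2 = -2 + (½)*(-95/29) = -2 - 95/58 = -211/58 ≈ -3.6379)
N² = (-211/58)² = 44521/3364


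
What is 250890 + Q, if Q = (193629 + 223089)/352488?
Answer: 14739355173/58748 ≈ 2.5089e+5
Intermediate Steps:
Q = 69453/58748 (Q = 416718*(1/352488) = 69453/58748 ≈ 1.1822)
250890 + Q = 250890 + 69453/58748 = 14739355173/58748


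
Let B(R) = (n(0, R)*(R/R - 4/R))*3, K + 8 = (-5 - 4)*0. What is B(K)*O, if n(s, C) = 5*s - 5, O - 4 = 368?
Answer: -8370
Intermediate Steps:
O = 372 (O = 4 + 368 = 372)
K = -8 (K = -8 + (-5 - 4)*0 = -8 - 9*0 = -8 + 0 = -8)
n(s, C) = -5 + 5*s
B(R) = -15 + 60/R (B(R) = ((-5 + 5*0)*(R/R - 4/R))*3 = ((-5 + 0)*(1 - 4/R))*3 = -5*(1 - 4/R)*3 = (-5 + 20/R)*3 = -15 + 60/R)
B(K)*O = (-15 + 60/(-8))*372 = (-15 + 60*(-⅛))*372 = (-15 - 15/2)*372 = -45/2*372 = -8370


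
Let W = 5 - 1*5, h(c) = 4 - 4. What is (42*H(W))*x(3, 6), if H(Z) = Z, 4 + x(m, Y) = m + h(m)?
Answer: 0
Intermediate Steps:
h(c) = 0
x(m, Y) = -4 + m (x(m, Y) = -4 + (m + 0) = -4 + m)
W = 0 (W = 5 - 5 = 0)
(42*H(W))*x(3, 6) = (42*0)*(-4 + 3) = 0*(-1) = 0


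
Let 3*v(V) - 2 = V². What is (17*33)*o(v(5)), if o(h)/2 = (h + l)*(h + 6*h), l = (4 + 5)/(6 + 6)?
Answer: 1378377/2 ≈ 6.8919e+5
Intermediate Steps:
v(V) = ⅔ + V²/3
l = ¾ (l = 9/12 = 9*(1/12) = ¾ ≈ 0.75000)
o(h) = 14*h*(¾ + h) (o(h) = 2*((h + ¾)*(h + 6*h)) = 2*((¾ + h)*(7*h)) = 2*(7*h*(¾ + h)) = 14*h*(¾ + h))
(17*33)*o(v(5)) = (17*33)*(7*(⅔ + (⅓)*5²)*(3 + 4*(⅔ + (⅓)*5²))/2) = 561*(7*(⅔ + (⅓)*25)*(3 + 4*(⅔ + (⅓)*25))/2) = 561*(7*(⅔ + 25/3)*(3 + 4*(⅔ + 25/3))/2) = 561*((7/2)*9*(3 + 4*9)) = 561*((7/2)*9*(3 + 36)) = 561*((7/2)*9*39) = 561*(2457/2) = 1378377/2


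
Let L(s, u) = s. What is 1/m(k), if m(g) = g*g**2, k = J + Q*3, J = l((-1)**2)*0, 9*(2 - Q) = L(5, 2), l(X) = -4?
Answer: 27/2197 ≈ 0.012289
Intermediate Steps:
Q = 13/9 (Q = 2 - 1/9*5 = 2 - 5/9 = 13/9 ≈ 1.4444)
J = 0 (J = -4*0 = 0)
k = 13/3 (k = 0 + (13/9)*3 = 0 + 13/3 = 13/3 ≈ 4.3333)
m(g) = g**3
1/m(k) = 1/((13/3)**3) = 1/(2197/27) = 27/2197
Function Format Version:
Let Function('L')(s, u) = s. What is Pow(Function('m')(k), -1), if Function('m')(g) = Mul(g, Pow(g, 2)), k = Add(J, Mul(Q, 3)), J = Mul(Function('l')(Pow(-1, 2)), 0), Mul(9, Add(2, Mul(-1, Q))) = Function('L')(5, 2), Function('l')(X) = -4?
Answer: Rational(27, 2197) ≈ 0.012289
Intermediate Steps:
Q = Rational(13, 9) (Q = Add(2, Mul(Rational(-1, 9), 5)) = Add(2, Rational(-5, 9)) = Rational(13, 9) ≈ 1.4444)
J = 0 (J = Mul(-4, 0) = 0)
k = Rational(13, 3) (k = Add(0, Mul(Rational(13, 9), 3)) = Add(0, Rational(13, 3)) = Rational(13, 3) ≈ 4.3333)
Function('m')(g) = Pow(g, 3)
Pow(Function('m')(k), -1) = Pow(Pow(Rational(13, 3), 3), -1) = Pow(Rational(2197, 27), -1) = Rational(27, 2197)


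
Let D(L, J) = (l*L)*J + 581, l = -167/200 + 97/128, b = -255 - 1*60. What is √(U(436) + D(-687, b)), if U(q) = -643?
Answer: I*√107300870/80 ≈ 129.48*I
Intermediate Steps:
b = -315 (b = -255 - 60 = -315)
l = -247/3200 (l = -167*1/200 + 97*(1/128) = -167/200 + 97/128 = -247/3200 ≈ -0.077188)
D(L, J) = 581 - 247*J*L/3200 (D(L, J) = (-247*L/3200)*J + 581 = -247*J*L/3200 + 581 = 581 - 247*J*L/3200)
√(U(436) + D(-687, b)) = √(-643 + (581 - 247/3200*(-315)*(-687))) = √(-643 + (581 - 10690407/640)) = √(-643 - 10318567/640) = √(-10730087/640) = I*√107300870/80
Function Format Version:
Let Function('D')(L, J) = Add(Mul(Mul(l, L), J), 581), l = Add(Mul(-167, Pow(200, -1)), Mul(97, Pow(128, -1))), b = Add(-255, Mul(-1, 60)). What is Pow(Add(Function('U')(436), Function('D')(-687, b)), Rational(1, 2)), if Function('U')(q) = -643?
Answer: Mul(Rational(1, 80), I, Pow(107300870, Rational(1, 2))) ≈ Mul(129.48, I)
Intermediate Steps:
b = -315 (b = Add(-255, -60) = -315)
l = Rational(-247, 3200) (l = Add(Mul(-167, Rational(1, 200)), Mul(97, Rational(1, 128))) = Add(Rational(-167, 200), Rational(97, 128)) = Rational(-247, 3200) ≈ -0.077188)
Function('D')(L, J) = Add(581, Mul(Rational(-247, 3200), J, L)) (Function('D')(L, J) = Add(Mul(Mul(Rational(-247, 3200), L), J), 581) = Add(Mul(Rational(-247, 3200), J, L), 581) = Add(581, Mul(Rational(-247, 3200), J, L)))
Pow(Add(Function('U')(436), Function('D')(-687, b)), Rational(1, 2)) = Pow(Add(-643, Add(581, Mul(Rational(-247, 3200), -315, -687))), Rational(1, 2)) = Pow(Add(-643, Add(581, Rational(-10690407, 640))), Rational(1, 2)) = Pow(Add(-643, Rational(-10318567, 640)), Rational(1, 2)) = Pow(Rational(-10730087, 640), Rational(1, 2)) = Mul(Rational(1, 80), I, Pow(107300870, Rational(1, 2)))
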